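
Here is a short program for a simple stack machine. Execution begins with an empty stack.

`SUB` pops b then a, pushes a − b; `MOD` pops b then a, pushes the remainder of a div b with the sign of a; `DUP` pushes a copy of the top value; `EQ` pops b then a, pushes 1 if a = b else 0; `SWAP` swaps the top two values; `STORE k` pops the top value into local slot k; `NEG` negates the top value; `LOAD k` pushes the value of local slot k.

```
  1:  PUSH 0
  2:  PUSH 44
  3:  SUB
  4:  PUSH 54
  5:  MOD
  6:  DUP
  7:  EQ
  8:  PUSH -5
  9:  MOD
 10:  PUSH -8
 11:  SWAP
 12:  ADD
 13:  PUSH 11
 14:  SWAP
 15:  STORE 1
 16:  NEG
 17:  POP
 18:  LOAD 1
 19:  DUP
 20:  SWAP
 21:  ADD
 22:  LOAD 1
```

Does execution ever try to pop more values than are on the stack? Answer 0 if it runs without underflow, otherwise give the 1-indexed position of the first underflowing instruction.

PUSH 0  → 0
PUSH 44 → 0 44
SUB     → -44
PUSH 54 → -44 54
MOD     → -44
DUP     → -44 -44
EQ      → 1
PUSH -5 → 1 -5
MOD     → 1
PUSH -8 → 1 -8
SWAP    → -8 1
ADD     → -7
PUSH 11 → -7 11
SWAP    → 11 -7
STORE 1 → 11
NEG     → -11
POP     → (empty)
LOAD 1  → -7
DUP     → -7 -7
SWAP    → -7 -7
ADD     → -14
LOAD 1  → -14 -7

0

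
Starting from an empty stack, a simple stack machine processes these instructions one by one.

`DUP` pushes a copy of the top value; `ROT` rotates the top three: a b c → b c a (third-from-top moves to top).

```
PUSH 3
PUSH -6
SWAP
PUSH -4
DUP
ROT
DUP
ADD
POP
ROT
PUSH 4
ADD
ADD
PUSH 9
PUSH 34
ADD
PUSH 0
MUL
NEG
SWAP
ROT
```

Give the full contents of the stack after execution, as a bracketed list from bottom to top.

[0, -6, -4]

PUSH 3   [3]
PUSH -6  [3, -6]
SWAP     [-6, 3]
PUSH -4  [-6, 3, -4]
DUP      [-6, 3, -4, -4]
ROT      [-6, -4, -4, 3]
DUP      [-6, -4, -4, 3, 3]
ADD      [-6, -4, -4, 6]
POP      [-6, -4, -4]
ROT      [-4, -4, -6]
PUSH 4   [-4, -4, -6, 4]
ADD      [-4, -4, -2]
ADD      [-4, -6]
PUSH 9   [-4, -6, 9]
PUSH 34  [-4, -6, 9, 34]
ADD      [-4, -6, 43]
PUSH 0   [-4, -6, 43, 0]
MUL      [-4, -6, 0]
NEG      [-4, -6, 0]
SWAP     [-4, 0, -6]
ROT      [0, -6, -4]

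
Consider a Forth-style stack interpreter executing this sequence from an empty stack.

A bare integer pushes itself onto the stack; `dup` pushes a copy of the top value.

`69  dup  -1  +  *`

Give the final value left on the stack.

4692

69  → [69]
dup → [69, 69]
-1  → [69, 69, -1]
+   → [69, 68]
*   → [4692]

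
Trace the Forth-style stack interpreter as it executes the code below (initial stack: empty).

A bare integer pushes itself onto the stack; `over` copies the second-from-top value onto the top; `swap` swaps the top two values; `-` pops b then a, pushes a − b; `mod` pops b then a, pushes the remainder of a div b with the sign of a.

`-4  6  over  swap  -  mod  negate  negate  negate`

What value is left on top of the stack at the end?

-4     → -4
6      → -4 6
over   → -4 6 -4
swap   → -4 -4 6
-      → -4 -10
mod    → -4
negate → 4
negate → -4
negate → 4

4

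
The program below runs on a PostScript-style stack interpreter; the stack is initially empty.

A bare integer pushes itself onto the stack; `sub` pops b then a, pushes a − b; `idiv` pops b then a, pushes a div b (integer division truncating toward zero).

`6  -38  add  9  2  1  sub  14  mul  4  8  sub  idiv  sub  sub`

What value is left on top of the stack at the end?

-44

6    : 6
-38  : 6 -38
add  : -32
9    : -32 9
2    : -32 9 2
1    : -32 9 2 1
sub  : -32 9 1
14   : -32 9 1 14
mul  : -32 9 14
4    : -32 9 14 4
8    : -32 9 14 4 8
sub  : -32 9 14 -4
idiv : -32 9 -3
sub  : -32 12
sub  : -44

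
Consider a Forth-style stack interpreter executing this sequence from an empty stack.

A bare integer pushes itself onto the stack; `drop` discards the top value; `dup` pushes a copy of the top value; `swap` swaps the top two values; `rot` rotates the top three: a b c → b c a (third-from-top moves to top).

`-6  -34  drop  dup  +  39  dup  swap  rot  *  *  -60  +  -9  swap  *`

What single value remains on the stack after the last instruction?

164808

-6   -> -6
-34  -> -6 -34
drop -> -6
dup  -> -6 -6
+    -> -12
39   -> -12 39
dup  -> -12 39 39
swap -> -12 39 39
rot  -> 39 39 -12
*    -> 39 -468
*    -> -18252
-60  -> -18252 -60
+    -> -18312
-9   -> -18312 -9
swap -> -9 -18312
*    -> 164808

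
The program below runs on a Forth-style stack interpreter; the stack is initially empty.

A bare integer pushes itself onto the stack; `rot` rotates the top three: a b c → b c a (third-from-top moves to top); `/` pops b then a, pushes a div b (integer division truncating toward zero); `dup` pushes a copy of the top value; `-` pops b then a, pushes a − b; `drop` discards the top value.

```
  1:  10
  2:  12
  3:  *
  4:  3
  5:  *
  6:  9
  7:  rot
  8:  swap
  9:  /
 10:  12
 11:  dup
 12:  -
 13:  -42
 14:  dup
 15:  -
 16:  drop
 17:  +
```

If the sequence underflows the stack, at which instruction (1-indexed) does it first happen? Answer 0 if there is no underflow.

10  [10]
12  [10, 12]
*   [120]
3   [120, 3]
*   [360]
9   [360, 9]
rot  — needs 3 operands, stack has 2 → underflow

7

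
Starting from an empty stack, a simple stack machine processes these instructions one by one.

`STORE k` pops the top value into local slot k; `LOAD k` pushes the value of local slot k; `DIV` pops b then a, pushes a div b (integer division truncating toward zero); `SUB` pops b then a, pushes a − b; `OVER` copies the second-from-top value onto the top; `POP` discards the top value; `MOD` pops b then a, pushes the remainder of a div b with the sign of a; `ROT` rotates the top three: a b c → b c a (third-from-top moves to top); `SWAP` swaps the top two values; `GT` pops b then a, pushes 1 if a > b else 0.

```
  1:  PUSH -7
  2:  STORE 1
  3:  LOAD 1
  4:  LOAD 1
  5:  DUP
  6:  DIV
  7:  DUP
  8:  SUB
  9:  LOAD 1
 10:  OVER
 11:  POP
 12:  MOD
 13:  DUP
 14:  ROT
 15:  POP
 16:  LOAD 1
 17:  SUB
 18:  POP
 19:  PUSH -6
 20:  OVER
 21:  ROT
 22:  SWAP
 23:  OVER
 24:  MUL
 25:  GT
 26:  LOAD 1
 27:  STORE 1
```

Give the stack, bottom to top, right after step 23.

PUSH -7  [-7]
STORE 1  []
LOAD 1   [-7]
LOAD 1   [-7, -7]
DUP      [-7, -7, -7]
DIV      [-7, 1]
DUP      [-7, 1, 1]
SUB      [-7, 0]
LOAD 1   [-7, 0, -7]
OVER     [-7, 0, -7, 0]
POP      [-7, 0, -7]
MOD      [-7, 0]
DUP      [-7, 0, 0]
ROT      [0, 0, -7]
POP      [0, 0]
LOAD 1   [0, 0, -7]
SUB      [0, 7]
POP      [0]
PUSH -6  [0, -6]
OVER     [0, -6, 0]
ROT      [-6, 0, 0]
SWAP     [-6, 0, 0]
OVER     [-6, 0, 0, 0]

[-6, 0, 0, 0]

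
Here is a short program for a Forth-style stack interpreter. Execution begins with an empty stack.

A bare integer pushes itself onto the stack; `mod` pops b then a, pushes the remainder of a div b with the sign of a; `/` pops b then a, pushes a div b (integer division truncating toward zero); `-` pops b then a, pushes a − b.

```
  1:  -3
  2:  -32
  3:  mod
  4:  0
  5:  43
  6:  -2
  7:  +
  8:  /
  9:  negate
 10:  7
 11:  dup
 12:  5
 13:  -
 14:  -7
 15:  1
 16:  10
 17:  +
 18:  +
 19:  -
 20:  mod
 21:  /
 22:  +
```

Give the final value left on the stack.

-3     : [-3]
-32    : [-3, -32]
mod    : [-3]
0      : [-3, 0]
43     : [-3, 0, 43]
-2     : [-3, 0, 43, -2]
+      : [-3, 0, 41]
/      : [-3, 0]
negate : [-3, 0]
7      : [-3, 0, 7]
dup    : [-3, 0, 7, 7]
5      : [-3, 0, 7, 7, 5]
-      : [-3, 0, 7, 2]
-7     : [-3, 0, 7, 2, -7]
1      : [-3, 0, 7, 2, -7, 1]
10     : [-3, 0, 7, 2, -7, 1, 10]
+      : [-3, 0, 7, 2, -7, 11]
+      : [-3, 0, 7, 2, 4]
-      : [-3, 0, 7, -2]
mod    : [-3, 0, 1]
/      : [-3, 0]
+      : [-3]

-3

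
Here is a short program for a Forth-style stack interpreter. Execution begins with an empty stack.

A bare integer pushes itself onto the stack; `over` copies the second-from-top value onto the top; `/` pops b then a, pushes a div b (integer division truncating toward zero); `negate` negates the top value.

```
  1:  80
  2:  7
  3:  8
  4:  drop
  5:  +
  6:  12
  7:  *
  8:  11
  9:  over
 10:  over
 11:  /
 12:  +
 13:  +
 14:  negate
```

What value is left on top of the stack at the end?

-1149

80     → 80
7      → 80 7
8      → 80 7 8
drop   → 80 7
+      → 87
12     → 87 12
*      → 1044
11     → 1044 11
over   → 1044 11 1044
over   → 1044 11 1044 11
/      → 1044 11 94
+      → 1044 105
+      → 1149
negate → -1149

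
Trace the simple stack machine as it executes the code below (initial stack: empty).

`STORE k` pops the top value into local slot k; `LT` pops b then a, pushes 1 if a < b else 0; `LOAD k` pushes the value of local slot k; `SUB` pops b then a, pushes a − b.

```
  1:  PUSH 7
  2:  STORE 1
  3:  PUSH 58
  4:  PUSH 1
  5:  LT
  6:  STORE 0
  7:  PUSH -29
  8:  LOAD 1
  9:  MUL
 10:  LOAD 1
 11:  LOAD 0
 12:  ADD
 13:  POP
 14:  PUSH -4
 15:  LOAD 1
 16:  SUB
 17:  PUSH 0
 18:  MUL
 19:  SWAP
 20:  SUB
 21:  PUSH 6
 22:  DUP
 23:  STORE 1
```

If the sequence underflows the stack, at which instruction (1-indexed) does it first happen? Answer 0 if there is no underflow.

0

PUSH 7   -> 7
STORE 1  -> (empty)
PUSH 58  -> 58
PUSH 1   -> 58 1
LT       -> 0
STORE 0  -> (empty)
PUSH -29 -> -29
LOAD 1   -> -29 7
MUL      -> -203
LOAD 1   -> -203 7
LOAD 0   -> -203 7 0
ADD      -> -203 7
POP      -> -203
PUSH -4  -> -203 -4
LOAD 1   -> -203 -4 7
SUB      -> -203 -11
PUSH 0   -> -203 -11 0
MUL      -> -203 0
SWAP     -> 0 -203
SUB      -> 203
PUSH 6   -> 203 6
DUP      -> 203 6 6
STORE 1  -> 203 6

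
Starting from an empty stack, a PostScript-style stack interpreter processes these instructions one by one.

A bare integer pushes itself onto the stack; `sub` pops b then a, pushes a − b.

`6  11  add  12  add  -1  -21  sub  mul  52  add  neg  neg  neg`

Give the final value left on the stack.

6    [6]
11   [6, 11]
add  [17]
12   [17, 12]
add  [29]
-1   [29, -1]
-21  [29, -1, -21]
sub  [29, 20]
mul  [580]
52   [580, 52]
add  [632]
neg  [-632]
neg  [632]
neg  [-632]

-632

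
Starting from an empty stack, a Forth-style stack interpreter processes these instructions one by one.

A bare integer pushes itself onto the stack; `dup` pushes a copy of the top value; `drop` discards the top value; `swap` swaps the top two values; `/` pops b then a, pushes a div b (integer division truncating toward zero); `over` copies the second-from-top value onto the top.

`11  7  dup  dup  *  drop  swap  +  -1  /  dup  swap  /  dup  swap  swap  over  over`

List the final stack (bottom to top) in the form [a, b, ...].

11   -> [11]
7    -> [11, 7]
dup  -> [11, 7, 7]
dup  -> [11, 7, 7, 7]
*    -> [11, 7, 49]
drop -> [11, 7]
swap -> [7, 11]
+    -> [18]
-1   -> [18, -1]
/    -> [-18]
dup  -> [-18, -18]
swap -> [-18, -18]
/    -> [1]
dup  -> [1, 1]
swap -> [1, 1]
swap -> [1, 1]
over -> [1, 1, 1]
over -> [1, 1, 1, 1]

[1, 1, 1, 1]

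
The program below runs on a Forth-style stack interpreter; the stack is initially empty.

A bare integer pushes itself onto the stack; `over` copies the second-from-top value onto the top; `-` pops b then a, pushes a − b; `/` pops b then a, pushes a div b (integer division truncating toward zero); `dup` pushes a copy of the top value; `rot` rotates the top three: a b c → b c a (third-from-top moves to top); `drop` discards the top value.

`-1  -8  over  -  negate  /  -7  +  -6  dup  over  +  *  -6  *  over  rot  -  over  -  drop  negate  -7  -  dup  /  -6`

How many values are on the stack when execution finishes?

2

-1     -> [-1]
-8     -> [-1, -8]
over   -> [-1, -8, -1]
-      -> [-1, -7]
negate -> [-1, 7]
/      -> [0]
-7     -> [0, -7]
+      -> [-7]
-6     -> [-7, -6]
dup    -> [-7, -6, -6]
over   -> [-7, -6, -6, -6]
+      -> [-7, -6, -12]
*      -> [-7, 72]
-6     -> [-7, 72, -6]
*      -> [-7, -432]
over   -> [-7, -432, -7]
rot    -> [-432, -7, -7]
-      -> [-432, 0]
over   -> [-432, 0, -432]
-      -> [-432, 432]
drop   -> [-432]
negate -> [432]
-7     -> [432, -7]
-      -> [439]
dup    -> [439, 439]
/      -> [1]
-6     -> [1, -6]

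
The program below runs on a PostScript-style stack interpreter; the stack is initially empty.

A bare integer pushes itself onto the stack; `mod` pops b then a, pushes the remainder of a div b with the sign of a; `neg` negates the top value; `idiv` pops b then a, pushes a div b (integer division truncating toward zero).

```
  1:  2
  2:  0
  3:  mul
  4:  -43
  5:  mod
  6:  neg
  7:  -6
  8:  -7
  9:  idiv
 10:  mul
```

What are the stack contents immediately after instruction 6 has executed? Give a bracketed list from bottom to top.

[0]

2   → 2
0   → 2 0
mul → 0
-43 → 0 -43
mod → 0
neg → 0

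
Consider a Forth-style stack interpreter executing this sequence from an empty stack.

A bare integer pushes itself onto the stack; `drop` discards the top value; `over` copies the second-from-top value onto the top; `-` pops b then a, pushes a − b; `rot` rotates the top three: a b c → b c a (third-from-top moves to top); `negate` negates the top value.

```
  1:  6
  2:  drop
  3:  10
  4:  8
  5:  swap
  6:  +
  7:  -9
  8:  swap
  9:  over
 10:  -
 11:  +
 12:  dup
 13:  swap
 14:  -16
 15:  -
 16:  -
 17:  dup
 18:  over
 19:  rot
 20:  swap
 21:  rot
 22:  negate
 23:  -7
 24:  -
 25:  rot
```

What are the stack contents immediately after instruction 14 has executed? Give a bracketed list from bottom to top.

[18, 18, -16]

6     [6]
drop  []
10    [10]
8     [10, 8]
swap  [8, 10]
+     [18]
-9    [18, -9]
swap  [-9, 18]
over  [-9, 18, -9]
-     [-9, 27]
+     [18]
dup   [18, 18]
swap  [18, 18]
-16   [18, 18, -16]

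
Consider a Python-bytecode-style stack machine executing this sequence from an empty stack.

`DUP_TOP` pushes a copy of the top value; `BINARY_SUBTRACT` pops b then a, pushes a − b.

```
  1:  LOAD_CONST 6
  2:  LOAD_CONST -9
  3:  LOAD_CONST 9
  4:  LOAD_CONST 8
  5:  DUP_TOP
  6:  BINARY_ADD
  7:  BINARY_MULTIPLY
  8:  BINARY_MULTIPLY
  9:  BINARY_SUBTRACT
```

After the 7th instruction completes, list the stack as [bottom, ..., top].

LOAD_CONST 6    -> 6
LOAD_CONST -9   -> 6 -9
LOAD_CONST 9    -> 6 -9 9
LOAD_CONST 8    -> 6 -9 9 8
DUP_TOP         -> 6 -9 9 8 8
BINARY_ADD      -> 6 -9 9 16
BINARY_MULTIPLY -> 6 -9 144

[6, -9, 144]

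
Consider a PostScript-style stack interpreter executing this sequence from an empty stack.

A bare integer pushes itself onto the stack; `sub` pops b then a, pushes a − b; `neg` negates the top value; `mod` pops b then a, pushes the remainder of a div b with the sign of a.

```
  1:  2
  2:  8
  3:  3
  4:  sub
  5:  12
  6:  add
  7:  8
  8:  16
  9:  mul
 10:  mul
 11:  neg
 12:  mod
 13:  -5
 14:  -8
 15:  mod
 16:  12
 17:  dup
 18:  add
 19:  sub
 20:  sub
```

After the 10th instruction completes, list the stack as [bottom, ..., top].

[2, 2176]

2   → 2
8   → 2 8
3   → 2 8 3
sub → 2 5
12  → 2 5 12
add → 2 17
8   → 2 17 8
16  → 2 17 8 16
mul → 2 17 128
mul → 2 2176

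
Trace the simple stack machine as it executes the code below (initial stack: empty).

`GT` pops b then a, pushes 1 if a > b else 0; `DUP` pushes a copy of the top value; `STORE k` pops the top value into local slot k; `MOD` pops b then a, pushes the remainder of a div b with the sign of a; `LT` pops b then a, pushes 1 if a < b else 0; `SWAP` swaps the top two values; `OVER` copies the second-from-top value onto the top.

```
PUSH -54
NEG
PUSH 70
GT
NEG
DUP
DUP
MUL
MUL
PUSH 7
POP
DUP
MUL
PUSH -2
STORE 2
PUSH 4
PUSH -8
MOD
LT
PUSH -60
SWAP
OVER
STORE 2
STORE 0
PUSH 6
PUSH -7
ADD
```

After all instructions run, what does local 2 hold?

PUSH -54  -54
NEG       54
PUSH 70   54 70
GT        0
NEG       0
DUP       0 0
DUP       0 0 0
MUL       0 0
MUL       0
PUSH 7    0 7
POP       0
DUP       0 0
MUL       0
PUSH -2   0 -2
STORE 2   0
PUSH 4    0 4
PUSH -8   0 4 -8
MOD       0 4
LT        1
PUSH -60  1 -60
SWAP      -60 1
OVER      -60 1 -60
STORE 2   -60 1
STORE 0   -60
PUSH 6    -60 6
PUSH -7   -60 6 -7
ADD       -60 -1

-60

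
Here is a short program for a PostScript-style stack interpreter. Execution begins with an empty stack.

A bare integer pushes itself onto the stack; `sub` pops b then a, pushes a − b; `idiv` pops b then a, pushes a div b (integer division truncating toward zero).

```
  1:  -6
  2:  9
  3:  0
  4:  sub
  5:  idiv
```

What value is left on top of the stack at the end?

0

-6    -6
9     -6 9
0     -6 9 0
sub   -6 9
idiv  0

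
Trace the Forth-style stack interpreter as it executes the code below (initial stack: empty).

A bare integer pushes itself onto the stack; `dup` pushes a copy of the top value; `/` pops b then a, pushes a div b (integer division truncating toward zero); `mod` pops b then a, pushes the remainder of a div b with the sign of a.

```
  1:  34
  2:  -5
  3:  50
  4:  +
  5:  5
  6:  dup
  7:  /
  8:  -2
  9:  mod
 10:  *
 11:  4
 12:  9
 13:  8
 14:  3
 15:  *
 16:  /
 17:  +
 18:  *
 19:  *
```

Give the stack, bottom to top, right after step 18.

[34, 180]

34  : [34]
-5  : [34, -5]
50  : [34, -5, 50]
+   : [34, 45]
5   : [34, 45, 5]
dup : [34, 45, 5, 5]
/   : [34, 45, 1]
-2  : [34, 45, 1, -2]
mod : [34, 45, 1]
*   : [34, 45]
4   : [34, 45, 4]
9   : [34, 45, 4, 9]
8   : [34, 45, 4, 9, 8]
3   : [34, 45, 4, 9, 8, 3]
*   : [34, 45, 4, 9, 24]
/   : [34, 45, 4, 0]
+   : [34, 45, 4]
*   : [34, 180]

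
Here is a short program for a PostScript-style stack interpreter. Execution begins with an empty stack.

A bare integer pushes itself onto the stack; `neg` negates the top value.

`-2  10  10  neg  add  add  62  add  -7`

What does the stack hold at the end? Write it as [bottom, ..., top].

-2  : -2
10  : -2 10
10  : -2 10 10
neg : -2 10 -10
add : -2 0
add : -2
62  : -2 62
add : 60
-7  : 60 -7

[60, -7]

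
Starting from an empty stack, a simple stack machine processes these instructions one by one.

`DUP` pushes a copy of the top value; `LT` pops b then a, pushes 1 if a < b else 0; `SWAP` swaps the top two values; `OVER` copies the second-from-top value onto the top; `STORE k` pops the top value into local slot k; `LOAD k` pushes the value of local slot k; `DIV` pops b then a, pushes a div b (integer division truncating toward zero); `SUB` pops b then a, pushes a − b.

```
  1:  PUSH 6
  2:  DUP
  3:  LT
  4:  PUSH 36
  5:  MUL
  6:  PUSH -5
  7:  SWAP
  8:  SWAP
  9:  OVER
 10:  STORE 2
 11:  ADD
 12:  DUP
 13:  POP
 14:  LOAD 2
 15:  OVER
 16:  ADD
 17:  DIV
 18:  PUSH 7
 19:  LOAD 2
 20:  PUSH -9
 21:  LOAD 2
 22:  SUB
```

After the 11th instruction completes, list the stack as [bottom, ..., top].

[-5]

PUSH 6  -> 6
DUP     -> 6 6
LT      -> 0
PUSH 36 -> 0 36
MUL     -> 0
PUSH -5 -> 0 -5
SWAP    -> -5 0
SWAP    -> 0 -5
OVER    -> 0 -5 0
STORE 2 -> 0 -5
ADD     -> -5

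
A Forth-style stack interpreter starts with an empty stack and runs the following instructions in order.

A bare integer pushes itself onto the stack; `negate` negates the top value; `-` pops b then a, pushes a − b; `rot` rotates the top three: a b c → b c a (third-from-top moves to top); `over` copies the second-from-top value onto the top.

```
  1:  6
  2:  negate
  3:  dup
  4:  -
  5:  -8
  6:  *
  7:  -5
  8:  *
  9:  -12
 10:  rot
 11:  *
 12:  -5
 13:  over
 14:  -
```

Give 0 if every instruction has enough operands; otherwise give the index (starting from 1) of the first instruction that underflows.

10

6      → 6
negate → -6
dup    → -6 -6
-      → 0
-8     → 0 -8
*      → 0
-5     → 0 -5
*      → 0
-12    → 0 -12
rot  — needs 3 operands, stack has 2 → underflow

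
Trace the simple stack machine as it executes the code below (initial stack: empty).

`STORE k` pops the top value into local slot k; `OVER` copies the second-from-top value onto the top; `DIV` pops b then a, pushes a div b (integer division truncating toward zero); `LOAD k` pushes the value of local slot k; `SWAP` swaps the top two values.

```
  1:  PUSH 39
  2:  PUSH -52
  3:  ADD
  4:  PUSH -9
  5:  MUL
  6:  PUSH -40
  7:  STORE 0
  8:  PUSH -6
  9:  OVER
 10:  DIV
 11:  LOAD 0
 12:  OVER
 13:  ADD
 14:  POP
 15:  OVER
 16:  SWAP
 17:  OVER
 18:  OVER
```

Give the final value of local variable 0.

PUSH 39   39
PUSH -52  39 -52
ADD       -13
PUSH -9   -13 -9
MUL       117
PUSH -40  117 -40
STORE 0   117
PUSH -6   117 -6
OVER      117 -6 117
DIV       117 0
LOAD 0    117 0 -40
OVER      117 0 -40 0
ADD       117 0 -40
POP       117 0
OVER      117 0 117
SWAP      117 117 0
OVER      117 117 0 117
OVER      117 117 0 117 0

-40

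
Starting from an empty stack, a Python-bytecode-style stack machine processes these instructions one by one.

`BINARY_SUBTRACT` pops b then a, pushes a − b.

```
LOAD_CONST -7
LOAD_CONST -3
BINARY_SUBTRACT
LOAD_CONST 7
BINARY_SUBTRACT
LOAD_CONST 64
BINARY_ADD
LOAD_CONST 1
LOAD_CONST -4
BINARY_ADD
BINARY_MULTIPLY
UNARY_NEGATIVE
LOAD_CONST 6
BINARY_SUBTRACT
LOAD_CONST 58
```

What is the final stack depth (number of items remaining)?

LOAD_CONST -7    -7
LOAD_CONST -3    -7 -3
BINARY_SUBTRACT  -4
LOAD_CONST 7     -4 7
BINARY_SUBTRACT  -11
LOAD_CONST 64    -11 64
BINARY_ADD       53
LOAD_CONST 1     53 1
LOAD_CONST -4    53 1 -4
BINARY_ADD       53 -3
BINARY_MULTIPLY  -159
UNARY_NEGATIVE   159
LOAD_CONST 6     159 6
BINARY_SUBTRACT  153
LOAD_CONST 58    153 58

2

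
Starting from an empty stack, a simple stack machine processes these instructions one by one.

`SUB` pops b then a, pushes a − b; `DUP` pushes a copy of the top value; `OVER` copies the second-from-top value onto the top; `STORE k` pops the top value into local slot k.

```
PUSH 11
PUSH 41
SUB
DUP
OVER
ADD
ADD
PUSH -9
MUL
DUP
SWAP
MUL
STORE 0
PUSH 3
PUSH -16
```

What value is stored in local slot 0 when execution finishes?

PUSH 11  → [11]
PUSH 41  → [11, 41]
SUB      → [-30]
DUP      → [-30, -30]
OVER     → [-30, -30, -30]
ADD      → [-30, -60]
ADD      → [-90]
PUSH -9  → [-90, -9]
MUL      → [810]
DUP      → [810, 810]
SWAP     → [810, 810]
MUL      → [656100]
STORE 0  → []
PUSH 3   → [3]
PUSH -16 → [3, -16]

656100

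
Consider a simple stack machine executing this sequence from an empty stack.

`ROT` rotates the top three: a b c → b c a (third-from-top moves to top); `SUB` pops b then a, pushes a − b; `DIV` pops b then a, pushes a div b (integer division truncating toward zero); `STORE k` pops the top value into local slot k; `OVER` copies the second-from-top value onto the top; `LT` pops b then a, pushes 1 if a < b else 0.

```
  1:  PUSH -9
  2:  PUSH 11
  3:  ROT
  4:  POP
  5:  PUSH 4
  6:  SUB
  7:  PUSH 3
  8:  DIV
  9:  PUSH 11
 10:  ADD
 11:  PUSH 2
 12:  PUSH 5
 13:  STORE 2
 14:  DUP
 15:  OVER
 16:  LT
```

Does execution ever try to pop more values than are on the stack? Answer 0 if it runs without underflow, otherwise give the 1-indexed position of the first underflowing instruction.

PUSH -9 → [-9]
PUSH 11 → [-9, 11]
ROT  — needs 3 operands, stack has 2 → underflow

3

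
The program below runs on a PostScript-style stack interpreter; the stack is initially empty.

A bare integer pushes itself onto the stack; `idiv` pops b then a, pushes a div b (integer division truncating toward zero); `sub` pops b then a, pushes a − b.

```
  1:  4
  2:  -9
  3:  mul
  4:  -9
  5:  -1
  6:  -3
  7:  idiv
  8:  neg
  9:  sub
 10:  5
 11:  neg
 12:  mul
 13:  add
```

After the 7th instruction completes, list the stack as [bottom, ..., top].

[-36, -9, 0]

4    → 4
-9   → 4 -9
mul  → -36
-9   → -36 -9
-1   → -36 -9 -1
-3   → -36 -9 -1 -3
idiv → -36 -9 0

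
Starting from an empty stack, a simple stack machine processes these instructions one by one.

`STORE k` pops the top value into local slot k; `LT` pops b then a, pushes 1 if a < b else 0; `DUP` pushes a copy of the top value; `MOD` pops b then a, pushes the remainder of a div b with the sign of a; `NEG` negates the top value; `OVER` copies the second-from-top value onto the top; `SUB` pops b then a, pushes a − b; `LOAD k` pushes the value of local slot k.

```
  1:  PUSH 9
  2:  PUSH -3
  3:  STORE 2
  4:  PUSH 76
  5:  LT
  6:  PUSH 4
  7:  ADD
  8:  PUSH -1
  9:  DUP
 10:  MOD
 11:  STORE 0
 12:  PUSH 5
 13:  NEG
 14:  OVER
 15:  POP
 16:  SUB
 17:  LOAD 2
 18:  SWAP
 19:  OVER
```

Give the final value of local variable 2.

PUSH 9  -> 9
PUSH -3 -> 9 -3
STORE 2 -> 9
PUSH 76 -> 9 76
LT      -> 1
PUSH 4  -> 1 4
ADD     -> 5
PUSH -1 -> 5 -1
DUP     -> 5 -1 -1
MOD     -> 5 0
STORE 0 -> 5
PUSH 5  -> 5 5
NEG     -> 5 -5
OVER    -> 5 -5 5
POP     -> 5 -5
SUB     -> 10
LOAD 2  -> 10 -3
SWAP    -> -3 10
OVER    -> -3 10 -3

-3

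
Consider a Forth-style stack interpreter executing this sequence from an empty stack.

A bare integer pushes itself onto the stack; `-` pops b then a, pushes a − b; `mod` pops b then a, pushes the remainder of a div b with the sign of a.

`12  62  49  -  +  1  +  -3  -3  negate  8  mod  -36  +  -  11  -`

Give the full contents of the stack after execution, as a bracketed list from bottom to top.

[26, 19]

12     -> 12
62     -> 12 62
49     -> 12 62 49
-      -> 12 13
+      -> 25
1      -> 25 1
+      -> 26
-3     -> 26 -3
-3     -> 26 -3 -3
negate -> 26 -3 3
8      -> 26 -3 3 8
mod    -> 26 -3 3
-36    -> 26 -3 3 -36
+      -> 26 -3 -33
-      -> 26 30
11     -> 26 30 11
-      -> 26 19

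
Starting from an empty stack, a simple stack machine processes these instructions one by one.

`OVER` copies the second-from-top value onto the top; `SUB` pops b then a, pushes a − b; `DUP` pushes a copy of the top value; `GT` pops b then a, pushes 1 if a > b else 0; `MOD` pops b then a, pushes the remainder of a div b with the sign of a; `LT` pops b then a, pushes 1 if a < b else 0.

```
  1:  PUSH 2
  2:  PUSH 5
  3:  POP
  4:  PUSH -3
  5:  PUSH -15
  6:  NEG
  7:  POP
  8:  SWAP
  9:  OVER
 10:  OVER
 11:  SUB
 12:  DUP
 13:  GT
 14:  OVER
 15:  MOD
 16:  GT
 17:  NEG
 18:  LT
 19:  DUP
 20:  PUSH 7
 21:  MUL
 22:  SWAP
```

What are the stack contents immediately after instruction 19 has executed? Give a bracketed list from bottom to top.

[1, 1]

PUSH 2    [2]
PUSH 5    [2, 5]
POP       [2]
PUSH -3   [2, -3]
PUSH -15  [2, -3, -15]
NEG       [2, -3, 15]
POP       [2, -3]
SWAP      [-3, 2]
OVER      [-3, 2, -3]
OVER      [-3, 2, -3, 2]
SUB       [-3, 2, -5]
DUP       [-3, 2, -5, -5]
GT        [-3, 2, 0]
OVER      [-3, 2, 0, 2]
MOD       [-3, 2, 0]
GT        [-3, 1]
NEG       [-3, -1]
LT        [1]
DUP       [1, 1]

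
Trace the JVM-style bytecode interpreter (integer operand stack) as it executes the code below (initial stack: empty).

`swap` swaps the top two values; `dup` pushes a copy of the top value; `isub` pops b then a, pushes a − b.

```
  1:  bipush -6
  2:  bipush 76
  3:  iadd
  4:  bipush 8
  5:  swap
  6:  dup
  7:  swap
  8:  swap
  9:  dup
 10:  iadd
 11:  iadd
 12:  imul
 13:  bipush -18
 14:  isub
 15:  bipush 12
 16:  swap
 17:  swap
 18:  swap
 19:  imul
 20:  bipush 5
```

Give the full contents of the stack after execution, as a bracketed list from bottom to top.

[20376, 5]

bipush -6  : [-6]
bipush 76  : [-6, 76]
iadd       : [70]
bipush 8   : [70, 8]
swap       : [8, 70]
dup        : [8, 70, 70]
swap       : [8, 70, 70]
swap       : [8, 70, 70]
dup        : [8, 70, 70, 70]
iadd       : [8, 70, 140]
iadd       : [8, 210]
imul       : [1680]
bipush -18 : [1680, -18]
isub       : [1698]
bipush 12  : [1698, 12]
swap       : [12, 1698]
swap       : [1698, 12]
swap       : [12, 1698]
imul       : [20376]
bipush 5   : [20376, 5]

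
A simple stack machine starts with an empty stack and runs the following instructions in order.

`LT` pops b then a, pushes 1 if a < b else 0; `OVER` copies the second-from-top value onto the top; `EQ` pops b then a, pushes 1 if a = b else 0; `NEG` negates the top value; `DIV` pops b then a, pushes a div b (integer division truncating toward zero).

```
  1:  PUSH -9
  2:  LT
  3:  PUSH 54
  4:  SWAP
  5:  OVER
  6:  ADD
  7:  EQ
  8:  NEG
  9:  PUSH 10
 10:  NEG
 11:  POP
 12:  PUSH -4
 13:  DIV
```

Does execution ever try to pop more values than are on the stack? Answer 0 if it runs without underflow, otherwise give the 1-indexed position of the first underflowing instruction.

PUSH -9 : -9
LT  — needs 2 operands, stack has 1 → underflow

2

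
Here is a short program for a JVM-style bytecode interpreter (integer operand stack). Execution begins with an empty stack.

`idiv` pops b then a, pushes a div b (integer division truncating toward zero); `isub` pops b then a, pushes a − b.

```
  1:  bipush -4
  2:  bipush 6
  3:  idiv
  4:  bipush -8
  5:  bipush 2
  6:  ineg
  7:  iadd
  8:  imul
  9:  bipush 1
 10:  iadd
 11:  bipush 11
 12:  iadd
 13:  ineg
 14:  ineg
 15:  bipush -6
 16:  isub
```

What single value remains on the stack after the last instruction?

18

bipush -4  -4
bipush 6   -4 6
idiv       0
bipush -8  0 -8
bipush 2   0 -8 2
ineg       0 -8 -2
iadd       0 -10
imul       0
bipush 1   0 1
iadd       1
bipush 11  1 11
iadd       12
ineg       -12
ineg       12
bipush -6  12 -6
isub       18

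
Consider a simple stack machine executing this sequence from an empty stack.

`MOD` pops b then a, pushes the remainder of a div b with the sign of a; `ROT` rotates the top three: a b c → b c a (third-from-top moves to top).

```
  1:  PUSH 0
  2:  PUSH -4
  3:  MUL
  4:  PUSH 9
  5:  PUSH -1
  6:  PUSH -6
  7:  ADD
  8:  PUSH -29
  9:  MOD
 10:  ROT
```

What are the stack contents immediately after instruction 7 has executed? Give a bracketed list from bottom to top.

[0, 9, -7]

PUSH 0  : 0
PUSH -4 : 0 -4
MUL     : 0
PUSH 9  : 0 9
PUSH -1 : 0 9 -1
PUSH -6 : 0 9 -1 -6
ADD     : 0 9 -7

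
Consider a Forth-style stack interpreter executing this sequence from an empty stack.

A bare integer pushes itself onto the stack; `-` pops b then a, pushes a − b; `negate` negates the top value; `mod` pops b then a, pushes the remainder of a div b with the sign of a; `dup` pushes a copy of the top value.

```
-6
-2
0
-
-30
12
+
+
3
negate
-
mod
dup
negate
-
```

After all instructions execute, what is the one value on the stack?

-6     -> -6
-2     -> -6 -2
0      -> -6 -2 0
-      -> -6 -2
-30    -> -6 -2 -30
12     -> -6 -2 -30 12
+      -> -6 -2 -18
+      -> -6 -20
3      -> -6 -20 3
negate -> -6 -20 -3
-      -> -6 -17
mod    -> -6
dup    -> -6 -6
negate -> -6 6
-      -> -12

-12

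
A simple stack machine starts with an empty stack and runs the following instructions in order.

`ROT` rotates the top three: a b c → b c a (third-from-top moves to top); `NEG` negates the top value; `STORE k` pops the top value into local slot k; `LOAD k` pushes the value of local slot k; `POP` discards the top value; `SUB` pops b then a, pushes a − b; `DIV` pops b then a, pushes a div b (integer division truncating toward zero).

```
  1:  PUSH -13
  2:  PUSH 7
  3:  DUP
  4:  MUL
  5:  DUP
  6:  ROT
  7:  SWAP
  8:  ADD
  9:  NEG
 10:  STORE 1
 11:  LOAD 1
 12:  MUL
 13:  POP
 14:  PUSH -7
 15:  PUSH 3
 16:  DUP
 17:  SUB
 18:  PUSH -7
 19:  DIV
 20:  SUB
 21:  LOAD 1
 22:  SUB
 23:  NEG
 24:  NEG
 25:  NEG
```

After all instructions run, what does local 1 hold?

-36

PUSH -13 -> [-13]
PUSH 7   -> [-13, 7]
DUP      -> [-13, 7, 7]
MUL      -> [-13, 49]
DUP      -> [-13, 49, 49]
ROT      -> [49, 49, -13]
SWAP     -> [49, -13, 49]
ADD      -> [49, 36]
NEG      -> [49, -36]
STORE 1  -> [49]
LOAD 1   -> [49, -36]
MUL      -> [-1764]
POP      -> []
PUSH -7  -> [-7]
PUSH 3   -> [-7, 3]
DUP      -> [-7, 3, 3]
SUB      -> [-7, 0]
PUSH -7  -> [-7, 0, -7]
DIV      -> [-7, 0]
SUB      -> [-7]
LOAD 1   -> [-7, -36]
SUB      -> [29]
NEG      -> [-29]
NEG      -> [29]
NEG      -> [-29]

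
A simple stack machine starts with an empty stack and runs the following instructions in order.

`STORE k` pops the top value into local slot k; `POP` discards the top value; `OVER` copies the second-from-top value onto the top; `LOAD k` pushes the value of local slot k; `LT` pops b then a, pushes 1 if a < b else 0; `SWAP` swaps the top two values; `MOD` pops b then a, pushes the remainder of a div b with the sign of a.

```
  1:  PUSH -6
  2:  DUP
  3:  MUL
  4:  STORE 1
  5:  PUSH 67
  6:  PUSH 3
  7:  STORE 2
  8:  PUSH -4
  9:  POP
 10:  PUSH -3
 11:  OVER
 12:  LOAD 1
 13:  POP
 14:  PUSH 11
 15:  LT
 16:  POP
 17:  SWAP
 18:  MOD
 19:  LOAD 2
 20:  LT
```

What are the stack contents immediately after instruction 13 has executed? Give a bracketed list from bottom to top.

PUSH -6 → -6
DUP     → -6 -6
MUL     → 36
STORE 1 → (empty)
PUSH 67 → 67
PUSH 3  → 67 3
STORE 2 → 67
PUSH -4 → 67 -4
POP     → 67
PUSH -3 → 67 -3
OVER    → 67 -3 67
LOAD 1  → 67 -3 67 36
POP     → 67 -3 67

[67, -3, 67]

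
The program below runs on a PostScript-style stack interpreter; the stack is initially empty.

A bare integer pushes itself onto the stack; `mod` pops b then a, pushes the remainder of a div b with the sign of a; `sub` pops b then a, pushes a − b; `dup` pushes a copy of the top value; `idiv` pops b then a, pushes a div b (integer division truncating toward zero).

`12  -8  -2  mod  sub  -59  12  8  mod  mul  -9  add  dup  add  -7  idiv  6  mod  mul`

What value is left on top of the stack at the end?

12   : [12]
-8   : [12, -8]
-2   : [12, -8, -2]
mod  : [12, 0]
sub  : [12]
-59  : [12, -59]
12   : [12, -59, 12]
8    : [12, -59, 12, 8]
mod  : [12, -59, 4]
mul  : [12, -236]
-9   : [12, -236, -9]
add  : [12, -245]
dup  : [12, -245, -245]
add  : [12, -490]
-7   : [12, -490, -7]
idiv : [12, 70]
6    : [12, 70, 6]
mod  : [12, 4]
mul  : [48]

48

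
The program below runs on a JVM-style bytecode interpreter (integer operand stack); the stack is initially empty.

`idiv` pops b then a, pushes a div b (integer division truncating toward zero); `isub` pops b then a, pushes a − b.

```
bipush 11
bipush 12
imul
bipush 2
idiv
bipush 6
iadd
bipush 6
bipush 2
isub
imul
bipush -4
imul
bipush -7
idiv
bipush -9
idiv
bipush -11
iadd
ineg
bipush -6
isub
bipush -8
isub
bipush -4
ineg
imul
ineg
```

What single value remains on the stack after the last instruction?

bipush 11  : 11
bipush 12  : 11 12
imul       : 132
bipush 2   : 132 2
idiv       : 66
bipush 6   : 66 6
iadd       : 72
bipush 6   : 72 6
bipush 2   : 72 6 2
isub       : 72 4
imul       : 288
bipush -4  : 288 -4
imul       : -1152
bipush -7  : -1152 -7
idiv       : 164
bipush -9  : 164 -9
idiv       : -18
bipush -11 : -18 -11
iadd       : -29
ineg       : 29
bipush -6  : 29 -6
isub       : 35
bipush -8  : 35 -8
isub       : 43
bipush -4  : 43 -4
ineg       : 43 4
imul       : 172
ineg       : -172

-172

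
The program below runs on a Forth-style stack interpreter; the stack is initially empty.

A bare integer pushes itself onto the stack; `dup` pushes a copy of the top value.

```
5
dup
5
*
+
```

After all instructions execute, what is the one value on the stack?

30

5   -> 5
dup -> 5 5
5   -> 5 5 5
*   -> 5 25
+   -> 30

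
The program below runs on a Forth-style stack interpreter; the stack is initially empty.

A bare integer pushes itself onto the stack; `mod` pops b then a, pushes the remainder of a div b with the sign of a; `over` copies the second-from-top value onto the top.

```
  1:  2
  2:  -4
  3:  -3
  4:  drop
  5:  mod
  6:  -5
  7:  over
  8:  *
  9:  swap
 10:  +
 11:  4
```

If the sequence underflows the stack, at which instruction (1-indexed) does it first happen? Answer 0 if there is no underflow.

2    → [2]
-4   → [2, -4]
-3   → [2, -4, -3]
drop → [2, -4]
mod  → [2]
-5   → [2, -5]
over → [2, -5, 2]
*    → [2, -10]
swap → [-10, 2]
+    → [-8]
4    → [-8, 4]

0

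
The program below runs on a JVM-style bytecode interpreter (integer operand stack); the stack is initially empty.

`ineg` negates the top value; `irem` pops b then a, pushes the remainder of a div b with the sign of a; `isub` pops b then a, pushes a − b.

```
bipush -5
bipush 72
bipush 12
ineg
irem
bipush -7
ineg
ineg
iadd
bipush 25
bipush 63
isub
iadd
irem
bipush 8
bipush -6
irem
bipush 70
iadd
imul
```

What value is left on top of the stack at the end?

-360

bipush -5 -> -5
bipush 72 -> -5 72
bipush 12 -> -5 72 12
ineg      -> -5 72 -12
irem      -> -5 0
bipush -7 -> -5 0 -7
ineg      -> -5 0 7
ineg      -> -5 0 -7
iadd      -> -5 -7
bipush 25 -> -5 -7 25
bipush 63 -> -5 -7 25 63
isub      -> -5 -7 -38
iadd      -> -5 -45
irem      -> -5
bipush 8  -> -5 8
bipush -6 -> -5 8 -6
irem      -> -5 2
bipush 70 -> -5 2 70
iadd      -> -5 72
imul      -> -360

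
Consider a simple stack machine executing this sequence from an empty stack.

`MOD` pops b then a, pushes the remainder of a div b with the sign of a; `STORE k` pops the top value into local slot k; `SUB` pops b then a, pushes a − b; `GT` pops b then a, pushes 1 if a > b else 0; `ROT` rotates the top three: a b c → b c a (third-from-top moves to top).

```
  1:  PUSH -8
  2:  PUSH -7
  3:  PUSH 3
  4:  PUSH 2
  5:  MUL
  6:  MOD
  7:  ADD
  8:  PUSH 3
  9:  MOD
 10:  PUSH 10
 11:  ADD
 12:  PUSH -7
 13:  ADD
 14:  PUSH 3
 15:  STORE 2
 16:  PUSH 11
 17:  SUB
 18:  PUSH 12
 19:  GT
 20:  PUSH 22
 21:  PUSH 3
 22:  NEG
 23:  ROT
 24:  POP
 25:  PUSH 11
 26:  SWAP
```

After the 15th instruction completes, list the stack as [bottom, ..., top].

PUSH -8 : -8
PUSH -7 : -8 -7
PUSH 3  : -8 -7 3
PUSH 2  : -8 -7 3 2
MUL     : -8 -7 6
MOD     : -8 -1
ADD     : -9
PUSH 3  : -9 3
MOD     : 0
PUSH 10 : 0 10
ADD     : 10
PUSH -7 : 10 -7
ADD     : 3
PUSH 3  : 3 3
STORE 2 : 3

[3]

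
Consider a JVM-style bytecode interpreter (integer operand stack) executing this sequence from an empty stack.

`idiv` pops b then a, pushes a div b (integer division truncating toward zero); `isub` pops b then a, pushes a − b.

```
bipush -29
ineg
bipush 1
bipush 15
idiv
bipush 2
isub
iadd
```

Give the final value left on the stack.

bipush -29  [-29]
ineg        [29]
bipush 1    [29, 1]
bipush 15   [29, 1, 15]
idiv        [29, 0]
bipush 2    [29, 0, 2]
isub        [29, -2]
iadd        [27]

27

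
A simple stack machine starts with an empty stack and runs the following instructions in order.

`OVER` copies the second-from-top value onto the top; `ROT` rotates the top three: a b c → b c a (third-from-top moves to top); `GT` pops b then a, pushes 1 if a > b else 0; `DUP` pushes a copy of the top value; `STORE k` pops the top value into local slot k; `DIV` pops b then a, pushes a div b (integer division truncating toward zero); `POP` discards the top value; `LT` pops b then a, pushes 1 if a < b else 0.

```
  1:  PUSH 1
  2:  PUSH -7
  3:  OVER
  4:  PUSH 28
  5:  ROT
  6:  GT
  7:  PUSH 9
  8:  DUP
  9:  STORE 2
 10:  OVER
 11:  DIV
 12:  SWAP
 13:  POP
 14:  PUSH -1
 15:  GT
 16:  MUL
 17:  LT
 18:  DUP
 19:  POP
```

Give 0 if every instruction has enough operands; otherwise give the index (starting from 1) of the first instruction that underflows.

0

PUSH 1   [1]
PUSH -7  [1, -7]
OVER     [1, -7, 1]
PUSH 28  [1, -7, 1, 28]
ROT      [1, 1, 28, -7]
GT       [1, 1, 1]
PUSH 9   [1, 1, 1, 9]
DUP      [1, 1, 1, 9, 9]
STORE 2  [1, 1, 1, 9]
OVER     [1, 1, 1, 9, 1]
DIV      [1, 1, 1, 9]
SWAP     [1, 1, 9, 1]
POP      [1, 1, 9]
PUSH -1  [1, 1, 9, -1]
GT       [1, 1, 1]
MUL      [1, 1]
LT       [0]
DUP      [0, 0]
POP      [0]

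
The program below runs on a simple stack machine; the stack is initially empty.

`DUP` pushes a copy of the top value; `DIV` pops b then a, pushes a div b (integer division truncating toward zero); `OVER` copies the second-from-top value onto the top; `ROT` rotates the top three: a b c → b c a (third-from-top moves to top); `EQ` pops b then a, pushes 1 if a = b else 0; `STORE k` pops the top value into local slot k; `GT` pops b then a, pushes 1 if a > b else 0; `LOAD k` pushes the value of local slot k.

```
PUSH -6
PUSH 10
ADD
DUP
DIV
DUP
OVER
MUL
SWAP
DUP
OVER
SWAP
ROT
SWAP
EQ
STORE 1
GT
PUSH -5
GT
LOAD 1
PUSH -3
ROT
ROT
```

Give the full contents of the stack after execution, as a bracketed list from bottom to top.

[-3, 1, 1]

PUSH -6 → -6
PUSH 10 → -6 10
ADD     → 4
DUP     → 4 4
DIV     → 1
DUP     → 1 1
OVER    → 1 1 1
MUL     → 1 1
SWAP    → 1 1
DUP     → 1 1 1
OVER    → 1 1 1 1
SWAP    → 1 1 1 1
ROT     → 1 1 1 1
SWAP    → 1 1 1 1
EQ      → 1 1 1
STORE 1 → 1 1
GT      → 0
PUSH -5 → 0 -5
GT      → 1
LOAD 1  → 1 1
PUSH -3 → 1 1 -3
ROT     → 1 -3 1
ROT     → -3 1 1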